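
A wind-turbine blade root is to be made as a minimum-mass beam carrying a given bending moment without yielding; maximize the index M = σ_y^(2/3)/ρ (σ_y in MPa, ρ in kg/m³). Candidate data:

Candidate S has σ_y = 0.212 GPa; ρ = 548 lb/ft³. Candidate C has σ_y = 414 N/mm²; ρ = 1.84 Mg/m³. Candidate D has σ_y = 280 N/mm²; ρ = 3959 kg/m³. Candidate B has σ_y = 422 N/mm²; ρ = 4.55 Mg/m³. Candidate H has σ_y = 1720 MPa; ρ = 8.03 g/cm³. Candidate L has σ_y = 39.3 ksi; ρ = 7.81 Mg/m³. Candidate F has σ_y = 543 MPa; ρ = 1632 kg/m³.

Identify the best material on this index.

In SI units:
  candidate S: σ_y = 212.0 MPa, ρ = 8778 kg/m³
  candidate C: σ_y = 414.0 MPa, ρ = 1840 kg/m³
  candidate D: σ_y = 280.0 MPa, ρ = 3959 kg/m³
  candidate B: σ_y = 422.0 MPa, ρ = 4550 kg/m³
  candidate H: σ_y = 1720 MPa, ρ = 8030 kg/m³
  candidate L: σ_y = 271.0 MPa, ρ = 7810 kg/m³
  candidate F: σ_y = 543.0 MPa, ρ = 1632 kg/m³
  candidate F: M = 40.8×10⁻³
  candidate C: M = 30.2×10⁻³
  candidate H: M = 17.9×10⁻³
  candidate B: M = 12.4×10⁻³
  candidate D: M = 10.8×10⁻³
  candidate L: M = 5.36×10⁻³
  candidate S: M = 4.05×10⁻³
Candidate F has the largest M.

candidate F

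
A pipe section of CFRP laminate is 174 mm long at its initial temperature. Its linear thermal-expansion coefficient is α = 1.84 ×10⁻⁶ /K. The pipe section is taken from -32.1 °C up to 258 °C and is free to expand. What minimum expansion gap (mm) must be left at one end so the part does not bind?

0.0929 mm

ΔT = 258 − (-32.1) = 290.1 K.
ΔL = α·L₀·ΔT = 1.84×10⁻⁶ × 174 mm × 290.1 K = 0.0929 mm.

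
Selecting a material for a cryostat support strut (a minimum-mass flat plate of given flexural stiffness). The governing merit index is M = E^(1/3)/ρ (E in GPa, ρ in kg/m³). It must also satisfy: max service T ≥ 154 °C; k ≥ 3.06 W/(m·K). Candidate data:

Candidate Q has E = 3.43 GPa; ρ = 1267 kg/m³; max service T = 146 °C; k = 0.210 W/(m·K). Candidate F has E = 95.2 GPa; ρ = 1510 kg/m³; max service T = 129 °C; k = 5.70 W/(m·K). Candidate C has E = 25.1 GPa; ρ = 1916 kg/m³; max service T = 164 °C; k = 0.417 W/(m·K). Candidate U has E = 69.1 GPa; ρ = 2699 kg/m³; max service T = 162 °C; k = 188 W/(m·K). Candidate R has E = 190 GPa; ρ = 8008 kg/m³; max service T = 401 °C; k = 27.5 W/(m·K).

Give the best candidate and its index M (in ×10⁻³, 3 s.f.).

Screen on constraints: max service T ≥ 154 °C; k ≥ 3.06 W/(m·K). Survivors: candidate U, candidate R.
Per-candidate index values:
  candidate U: M = 1.52×10⁻³
  candidate R: M = 0.718×10⁻³
Candidate U has the largest M.

candidate U, M = 1.52×10⁻³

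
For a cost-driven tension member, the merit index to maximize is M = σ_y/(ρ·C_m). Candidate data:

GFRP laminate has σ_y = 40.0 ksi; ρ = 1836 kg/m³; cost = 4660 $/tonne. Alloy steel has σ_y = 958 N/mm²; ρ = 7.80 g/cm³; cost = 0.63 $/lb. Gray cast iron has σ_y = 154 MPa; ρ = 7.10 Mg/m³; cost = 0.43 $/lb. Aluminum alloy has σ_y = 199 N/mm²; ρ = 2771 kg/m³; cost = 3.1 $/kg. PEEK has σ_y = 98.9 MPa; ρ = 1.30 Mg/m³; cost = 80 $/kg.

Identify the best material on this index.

Putting every candidate on a common basis:
  GFRP laminate: σ_y = 275.8 MPa, ρ = 1836 kg/m³, cost = 4.660 $/kg
  alloy steel: σ_y = 958.0 MPa, ρ = 7800 kg/m³, cost = 1.389 $/kg
  gray cast iron: σ_y = 154.0 MPa, ρ = 7100 kg/m³, cost = 0.9480 $/kg
  aluminum alloy: σ_y = 199.0 MPa, ρ = 2771 kg/m³, cost = 3.100 $/kg
  PEEK: σ_y = 98.90 MPa, ρ = 1300 kg/m³, cost = 80.00 $/kg
  alloy steel: M = 88.4 kN·m per $
  GFRP laminate: M = 32.2 kN·m per $
  aluminum alloy: M = 23.2 kN·m per $
  gray cast iron: M = 22.9 kN·m per $
  PEEK: M = 0.951 kN·m per $
Alloy steel ranks first.

alloy steel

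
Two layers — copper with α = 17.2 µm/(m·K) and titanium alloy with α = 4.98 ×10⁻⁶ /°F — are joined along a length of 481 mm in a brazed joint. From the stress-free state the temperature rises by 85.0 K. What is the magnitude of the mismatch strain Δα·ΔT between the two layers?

7.00×10⁻⁴

titanium alloy: α = 4.98×10⁻⁶/°F × 9/5 = 8.96×10⁻⁶/K.
Δα = |17.2 − 8.96|×10⁻⁶/K = 8.24×10⁻⁶/K.
Mismatch strain = Δα·ΔT = 8.24×10⁻⁶ × 85.0 = 7.00×10⁻⁴.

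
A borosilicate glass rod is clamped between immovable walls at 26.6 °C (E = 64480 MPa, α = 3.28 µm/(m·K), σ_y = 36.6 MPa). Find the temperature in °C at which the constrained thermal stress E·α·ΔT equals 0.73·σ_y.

E = 64480 MPa = 64.48 GPa.
E·α·ΔT = 26.72 MPa ⇒ ΔT = 26.72 / (64.48×10³ × 3.28×10⁻⁶) = 126.3 K.
T = 26.6 + 126.3 = 152.9 °C.

153 °C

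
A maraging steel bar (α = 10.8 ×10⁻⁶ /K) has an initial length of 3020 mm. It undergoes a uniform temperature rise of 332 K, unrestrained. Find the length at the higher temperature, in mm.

ΔL = α·L₀·ΔT = 10.8×10⁻⁶ × 3020 mm × 332.0 K = 10.8 mm.
L = L₀ + ΔL = 3020 + 10.8 = 3030.8 mm.

3030.8 mm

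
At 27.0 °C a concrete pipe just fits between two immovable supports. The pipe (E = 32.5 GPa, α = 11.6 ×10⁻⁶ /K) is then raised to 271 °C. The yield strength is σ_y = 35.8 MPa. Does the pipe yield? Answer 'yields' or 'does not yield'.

ΔT = 244.0 K. Constrained thermal stress σ = E·α·ΔT = 32.50×10³ MPa × 11.6×10⁻⁶ × 244.0 = 92.0 MPa (compressive).
Compare to σ_y = 35.8 MPa: σ ≥ σ_y, so it yields.

yields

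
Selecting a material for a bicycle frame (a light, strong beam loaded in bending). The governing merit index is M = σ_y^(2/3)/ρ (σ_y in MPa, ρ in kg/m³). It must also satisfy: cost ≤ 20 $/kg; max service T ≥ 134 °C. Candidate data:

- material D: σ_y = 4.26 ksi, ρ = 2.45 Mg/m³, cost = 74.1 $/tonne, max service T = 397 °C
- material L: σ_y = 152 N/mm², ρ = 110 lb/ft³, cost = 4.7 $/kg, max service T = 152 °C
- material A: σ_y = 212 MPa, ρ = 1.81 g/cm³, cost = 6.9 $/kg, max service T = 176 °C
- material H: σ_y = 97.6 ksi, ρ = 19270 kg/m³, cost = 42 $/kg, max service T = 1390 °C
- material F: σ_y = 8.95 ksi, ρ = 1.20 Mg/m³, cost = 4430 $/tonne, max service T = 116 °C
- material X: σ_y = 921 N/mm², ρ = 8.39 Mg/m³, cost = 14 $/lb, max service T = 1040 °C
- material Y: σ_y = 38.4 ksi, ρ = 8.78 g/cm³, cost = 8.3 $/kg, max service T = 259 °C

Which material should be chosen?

material A

Screen on constraints: cost ≤ 20 $/kg; max service T ≥ 134 °C. Survivors: material D, material L, material A, material Y.
In SI units:
  material D: σ_y = 29.37 MPa, ρ = 2450 kg/m³
  material L: σ_y = 152.0 MPa, ρ = 1762 kg/m³
  material A: σ_y = 212.0 MPa, ρ = 1810 kg/m³
  material Y: σ_y = 264.8 MPa, ρ = 8780 kg/m³
  material A: M = 19.6×10⁻³
  material L: M = 16.2×10⁻³
  material Y: M = 4.70×10⁻³
  material D: M = 3.89×10⁻³
The maximum is for material A.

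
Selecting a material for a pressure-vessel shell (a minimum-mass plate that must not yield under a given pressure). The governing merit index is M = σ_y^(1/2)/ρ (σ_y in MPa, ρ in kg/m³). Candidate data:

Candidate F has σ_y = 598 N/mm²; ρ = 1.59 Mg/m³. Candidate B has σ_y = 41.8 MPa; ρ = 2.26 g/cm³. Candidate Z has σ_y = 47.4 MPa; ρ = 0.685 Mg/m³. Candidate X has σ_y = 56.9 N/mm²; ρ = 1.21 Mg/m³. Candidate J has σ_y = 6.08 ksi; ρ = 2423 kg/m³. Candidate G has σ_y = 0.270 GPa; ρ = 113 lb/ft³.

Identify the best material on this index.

After converting to SI:
  candidate F: σ_y = 598.0 MPa, ρ = 1590 kg/m³
  candidate B: σ_y = 41.80 MPa, ρ = 2260 kg/m³
  candidate Z: σ_y = 47.40 MPa, ρ = 685.0 kg/m³
  candidate X: σ_y = 56.90 MPa, ρ = 1210 kg/m³
  candidate J: σ_y = 41.92 MPa, ρ = 2423 kg/m³
  candidate G: σ_y = 270.0 MPa, ρ = 1810 kg/m³
  candidate F: M = 15.4×10⁻³
  candidate Z: M = 10.1×10⁻³
  candidate G: M = 9.08×10⁻³
  candidate X: M = 6.23×10⁻³
  candidate B: M = 2.86×10⁻³
  candidate J: M = 2.67×10⁻³
Candidate F has the largest M.

candidate F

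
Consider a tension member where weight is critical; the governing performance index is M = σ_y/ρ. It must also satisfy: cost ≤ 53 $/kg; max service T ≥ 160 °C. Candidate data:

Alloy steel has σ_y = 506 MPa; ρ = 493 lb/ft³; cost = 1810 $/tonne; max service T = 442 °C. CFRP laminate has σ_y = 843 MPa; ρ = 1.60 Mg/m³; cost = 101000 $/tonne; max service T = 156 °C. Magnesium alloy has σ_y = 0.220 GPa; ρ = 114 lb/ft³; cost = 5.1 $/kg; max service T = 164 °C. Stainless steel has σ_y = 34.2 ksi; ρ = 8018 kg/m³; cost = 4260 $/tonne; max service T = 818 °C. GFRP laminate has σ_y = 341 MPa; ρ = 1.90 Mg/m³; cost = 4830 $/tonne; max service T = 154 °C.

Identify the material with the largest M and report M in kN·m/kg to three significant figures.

magnesium alloy, M = 120 kN·m/kg

Screen on constraints: cost ≤ 53 $/kg; max service T ≥ 160 °C. Survivors: alloy steel, magnesium alloy, stainless steel.
Convert each candidate to consistent units, then evaluate M:
  alloy steel: σ_y = 506.0 MPa, ρ = 7897 kg/m³
  magnesium alloy: σ_y = 220.0 MPa, ρ = 1826 kg/m³
  stainless steel: σ_y = 235.8 MPa, ρ = 8018 kg/m³
  magnesium alloy: M = 120 kN·m/kg
  alloy steel: M = 64.1 kN·m/kg
  stainless steel: M = 29.4 kN·m/kg
Magnesium alloy ranks first.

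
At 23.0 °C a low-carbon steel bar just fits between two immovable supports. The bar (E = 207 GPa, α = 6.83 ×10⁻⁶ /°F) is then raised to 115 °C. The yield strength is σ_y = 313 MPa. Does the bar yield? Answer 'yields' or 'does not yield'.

does not yield

α = 6.83×10⁻⁶/°F × 9/5 = 12.3×10⁻⁶/K.
ΔT = 92.00 K. Constrained thermal stress σ = E·α·ΔT = 207.0×10³ MPa × 12.3×10⁻⁶ × 92.00 = 234 MPa (compressive).
Compare to σ_y = 313 MPa: σ < σ_y, so it does not yield.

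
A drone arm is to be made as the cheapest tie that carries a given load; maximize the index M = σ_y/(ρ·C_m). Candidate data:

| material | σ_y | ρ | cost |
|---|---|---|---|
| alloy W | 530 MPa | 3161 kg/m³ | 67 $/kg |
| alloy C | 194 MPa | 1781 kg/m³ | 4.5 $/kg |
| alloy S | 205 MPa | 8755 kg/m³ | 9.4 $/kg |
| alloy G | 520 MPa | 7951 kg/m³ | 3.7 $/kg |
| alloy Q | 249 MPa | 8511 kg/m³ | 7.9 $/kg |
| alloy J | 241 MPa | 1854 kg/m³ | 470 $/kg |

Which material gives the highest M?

Evaluate M for each candidate:
  alloy C: M = 24.2 kN·m per $
  alloy G: M = 17.7 kN·m per $
  alloy Q: M = 3.70 kN·m per $
  alloy W: M = 2.50 kN·m per $
  alloy S: M = 2.49 kN·m per $
  alloy J: M = 0.277 kN·m per $
Highest index: alloy C.

alloy C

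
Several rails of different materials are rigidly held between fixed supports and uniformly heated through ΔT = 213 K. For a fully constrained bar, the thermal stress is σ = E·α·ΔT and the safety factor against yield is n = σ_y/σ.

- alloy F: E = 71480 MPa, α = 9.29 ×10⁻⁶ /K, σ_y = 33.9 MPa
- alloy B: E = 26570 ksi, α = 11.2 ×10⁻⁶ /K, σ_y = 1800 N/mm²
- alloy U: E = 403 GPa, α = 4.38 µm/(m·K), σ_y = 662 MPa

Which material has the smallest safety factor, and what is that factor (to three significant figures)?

alloy F, n = 0.240

With everything in SI (GPa, ×10⁻⁶/K, MPa):
  alloy F: E = 71.48, α = 9.29, σ_y = 33.90 → σ = 141 MPa, n = 0.240
  alloy B: E = 183.2, α = 11.2, σ_y = 1800 → σ = 437 MPa, n = 4.12
  alloy U: E = 403.0, α = 4.38, σ_y = 662.0 → σ = 376 MPa, n = 1.76
Alloy F has the lowest safety factor, n = 0.240.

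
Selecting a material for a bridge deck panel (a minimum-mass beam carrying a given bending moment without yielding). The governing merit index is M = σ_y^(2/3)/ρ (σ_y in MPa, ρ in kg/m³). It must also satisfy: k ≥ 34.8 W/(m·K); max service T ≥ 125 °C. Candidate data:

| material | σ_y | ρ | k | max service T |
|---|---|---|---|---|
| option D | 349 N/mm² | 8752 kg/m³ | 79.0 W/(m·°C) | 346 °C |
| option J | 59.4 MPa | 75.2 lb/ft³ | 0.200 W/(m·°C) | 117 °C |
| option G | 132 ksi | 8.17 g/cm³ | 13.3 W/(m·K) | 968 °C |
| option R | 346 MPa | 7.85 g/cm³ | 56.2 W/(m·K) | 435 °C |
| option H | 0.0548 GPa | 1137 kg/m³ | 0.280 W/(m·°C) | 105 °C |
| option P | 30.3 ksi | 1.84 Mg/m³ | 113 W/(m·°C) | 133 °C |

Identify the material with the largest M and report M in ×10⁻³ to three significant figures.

option P, M = 19.1×10⁻³

Screen on constraints: k ≥ 34.8 W/(m·K); max service T ≥ 125 °C. Survivors: option D, option R, option P.
Normalizing units and computing the index:
  option D: σ_y = 349.0 MPa, ρ = 8752 kg/m³
  option R: σ_y = 346.0 MPa, ρ = 7850 kg/m³
  option P: σ_y = 208.9 MPa, ρ = 1840 kg/m³
  option P: M = 19.1×10⁻³
  option R: M = 6.28×10⁻³
  option D: M = 5.66×10⁻³
Option P ranks first.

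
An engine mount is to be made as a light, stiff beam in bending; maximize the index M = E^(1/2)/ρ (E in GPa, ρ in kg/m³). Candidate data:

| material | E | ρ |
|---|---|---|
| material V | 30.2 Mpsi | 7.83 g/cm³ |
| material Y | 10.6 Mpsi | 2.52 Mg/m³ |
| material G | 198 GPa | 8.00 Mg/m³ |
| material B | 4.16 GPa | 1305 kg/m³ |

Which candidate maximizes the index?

Normalizing units and computing the index:
  material V: E = 208.2 GPa, ρ = 7830 kg/m³
  material Y: E = 73.08 GPa, ρ = 2520 kg/m³
  material G: E = 198.0 GPa, ρ = 8000 kg/m³
  material B: E = 4.160 GPa, ρ = 1305 kg/m³
  material Y: M = 3.39×10⁻³
  material V: M = 1.84×10⁻³
  material G: M = 1.76×10⁻³
  material B: M = 1.56×10⁻³
Material Y ranks first.

material Y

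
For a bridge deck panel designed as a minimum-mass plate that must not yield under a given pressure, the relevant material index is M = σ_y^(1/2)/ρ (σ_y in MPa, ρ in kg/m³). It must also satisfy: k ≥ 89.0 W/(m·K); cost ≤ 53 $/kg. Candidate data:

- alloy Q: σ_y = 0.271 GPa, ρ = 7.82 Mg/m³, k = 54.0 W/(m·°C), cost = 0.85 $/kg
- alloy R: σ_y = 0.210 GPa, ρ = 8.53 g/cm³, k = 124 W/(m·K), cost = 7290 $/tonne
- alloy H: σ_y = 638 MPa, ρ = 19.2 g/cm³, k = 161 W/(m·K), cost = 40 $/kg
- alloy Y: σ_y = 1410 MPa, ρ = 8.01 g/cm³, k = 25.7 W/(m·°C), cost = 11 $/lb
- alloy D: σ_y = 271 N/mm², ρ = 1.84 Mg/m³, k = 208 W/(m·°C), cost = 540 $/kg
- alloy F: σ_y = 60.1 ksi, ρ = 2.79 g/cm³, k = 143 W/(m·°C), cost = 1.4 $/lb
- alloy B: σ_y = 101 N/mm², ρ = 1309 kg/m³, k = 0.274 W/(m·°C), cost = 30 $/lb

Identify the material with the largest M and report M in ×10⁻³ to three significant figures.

alloy F, M = 7.30×10⁻³

Screen on constraints: k ≥ 89.0 W/(m·K); cost ≤ 53 $/kg. Survivors: alloy R, alloy H, alloy F.
Normalizing units and computing the index:
  alloy R: σ_y = 210.0 MPa, ρ = 8530 kg/m³
  alloy H: σ_y = 638.0 MPa, ρ = 19200 kg/m³
  alloy F: σ_y = 414.4 MPa, ρ = 2790 kg/m³
  alloy F: M = 7.30×10⁻³
  alloy R: M = 1.70×10⁻³
  alloy H: M = 1.32×10⁻³
Alloy F has the largest M.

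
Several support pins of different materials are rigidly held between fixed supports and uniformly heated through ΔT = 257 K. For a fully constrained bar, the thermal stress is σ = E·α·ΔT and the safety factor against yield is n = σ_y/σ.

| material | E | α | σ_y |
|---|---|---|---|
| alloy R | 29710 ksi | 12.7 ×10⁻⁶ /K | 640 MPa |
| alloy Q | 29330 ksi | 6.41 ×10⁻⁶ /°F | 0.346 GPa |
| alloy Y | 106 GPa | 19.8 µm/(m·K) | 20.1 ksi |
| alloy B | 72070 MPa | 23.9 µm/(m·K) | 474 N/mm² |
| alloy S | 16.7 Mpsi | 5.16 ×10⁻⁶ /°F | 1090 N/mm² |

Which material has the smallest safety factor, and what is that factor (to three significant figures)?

alloy Y, n = 0.257

With everything in SI (GPa, ×10⁻⁶/K, MPa):
  alloy R: E = 204.8, α = 12.7, σ_y = 640.0 → σ = 669 MPa, n = 0.957
  alloy Q: E = 202.2, α = 11.5, σ_y = 346.0 → σ = 600 MPa, n = 0.577
  alloy Y: E = 106.0, α = 19.8, σ_y = 138.6 → σ = 539 MPa, n = 0.257
  alloy B: E = 72.07, α = 23.9, σ_y = 474.0 → σ = 443 MPa, n = 1.07
  alloy S: E = 115.1, α = 9.29, σ_y = 1090 → σ = 275 MPa, n = 3.97
Alloy Y has the lowest safety factor, n = 0.257.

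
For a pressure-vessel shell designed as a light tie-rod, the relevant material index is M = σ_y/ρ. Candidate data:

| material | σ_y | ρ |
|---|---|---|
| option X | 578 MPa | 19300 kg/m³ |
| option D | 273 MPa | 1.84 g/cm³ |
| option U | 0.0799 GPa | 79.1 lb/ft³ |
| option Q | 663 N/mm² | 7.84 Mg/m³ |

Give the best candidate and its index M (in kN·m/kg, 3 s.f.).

After converting to SI:
  option X: σ_y = 578.0 MPa, ρ = 19300 kg/m³
  option D: σ_y = 273.0 MPa, ρ = 1840 kg/m³
  option U: σ_y = 79.90 MPa, ρ = 1267 kg/m³
  option Q: σ_y = 663.0 MPa, ρ = 7840 kg/m³
  option D: M = 148 kN·m/kg
  option Q: M = 84.6 kN·m/kg
  option U: M = 63.1 kN·m/kg
  option X: M = 29.9 kN·m/kg
Option D has the largest M.

option D, M = 148 kN·m/kg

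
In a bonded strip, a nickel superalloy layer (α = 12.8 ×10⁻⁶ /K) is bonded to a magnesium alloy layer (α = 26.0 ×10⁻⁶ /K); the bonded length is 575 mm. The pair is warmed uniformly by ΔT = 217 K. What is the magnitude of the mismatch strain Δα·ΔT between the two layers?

Δα = |12.8 − 26.0|×10⁻⁶/K = 13.2×10⁻⁶/K.
Mismatch strain = Δα·ΔT = 13.2×10⁻⁶ × 217.0 = 2.86×10⁻³.

2.86×10⁻³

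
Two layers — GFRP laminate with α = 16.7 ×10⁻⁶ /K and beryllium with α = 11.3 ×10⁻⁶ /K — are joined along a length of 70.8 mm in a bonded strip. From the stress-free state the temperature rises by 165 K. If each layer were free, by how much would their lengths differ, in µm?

Δα = |16.7 − 11.3|×10⁻⁶/K = 5.40×10⁻⁶/K.
ΔL_mismatch = Δα·L·ΔT = 5.40×10⁻⁶ × 70.8 mm × 165.0 K = 63.1 µm.

63.1 µm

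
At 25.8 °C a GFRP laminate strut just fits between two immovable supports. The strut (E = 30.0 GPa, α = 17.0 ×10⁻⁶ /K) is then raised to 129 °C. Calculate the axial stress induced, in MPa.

52.6 MPa

ΔT = 103.2 K. Constrained thermal stress σ = E·α·ΔT = 30.00×10³ MPa × 17.0×10⁻⁶ × 103.2 = 52.6 MPa (compressive).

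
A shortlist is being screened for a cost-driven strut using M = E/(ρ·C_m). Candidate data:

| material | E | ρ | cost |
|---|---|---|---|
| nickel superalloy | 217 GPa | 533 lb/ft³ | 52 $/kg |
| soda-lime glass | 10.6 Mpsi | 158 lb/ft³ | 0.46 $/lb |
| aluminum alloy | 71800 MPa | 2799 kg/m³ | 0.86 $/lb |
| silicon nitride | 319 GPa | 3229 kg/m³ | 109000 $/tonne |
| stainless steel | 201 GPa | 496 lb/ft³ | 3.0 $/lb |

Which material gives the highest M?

soda-lime glass

Normalizing units and computing the index:
  nickel superalloy: E = 217.0 GPa, ρ = 8538 kg/m³, cost = 52.00 $/kg
  soda-lime glass: E = 73.08 GPa, ρ = 2531 kg/m³, cost = 1.014 $/kg
  aluminum alloy: E = 71.80 GPa, ρ = 2799 kg/m³, cost = 1.896 $/kg
  silicon nitride: E = 319.0 GPa, ρ = 3229 kg/m³, cost = 109.0 $/kg
  stainless steel: E = 201.0 GPa, ρ = 7945 kg/m³, cost = 6.614 $/kg
  soda-lime glass: M = 28.5 MN·m per $
  aluminum alloy: M = 13.5 MN·m per $
  stainless steel: M = 3.83 MN·m per $
  silicon nitride: M = 0.906 MN·m per $
  nickel superalloy: M = 0.489 MN·m per $
The maximum is for soda-lime glass.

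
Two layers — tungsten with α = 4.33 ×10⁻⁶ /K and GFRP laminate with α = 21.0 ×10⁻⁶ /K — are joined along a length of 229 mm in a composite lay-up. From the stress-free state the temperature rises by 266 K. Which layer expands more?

GFRP laminate

α(tungsten) = 4.33×10⁻⁶/K vs α(GFRP laminate) = 21.0×10⁻⁶/K.
Higher α expands more for the same ΔT: GFRP laminate.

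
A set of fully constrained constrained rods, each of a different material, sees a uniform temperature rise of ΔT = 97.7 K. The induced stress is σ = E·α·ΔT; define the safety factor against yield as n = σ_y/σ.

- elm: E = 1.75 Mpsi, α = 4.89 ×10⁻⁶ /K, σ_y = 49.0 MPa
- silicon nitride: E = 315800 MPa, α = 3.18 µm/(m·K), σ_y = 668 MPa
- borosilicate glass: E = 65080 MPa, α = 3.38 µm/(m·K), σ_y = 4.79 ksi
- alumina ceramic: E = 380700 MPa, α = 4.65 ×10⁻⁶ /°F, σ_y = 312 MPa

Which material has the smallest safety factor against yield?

In consistent units (E in GPa, α in ×10⁻⁶/K, σ_y in MPa):
  elm: E = 12.07, α = 4.89, σ_y = 49.00 → σ = 5.76 MPa, n = 8.50
  silicon nitride: E = 315.8, α = 3.18, σ_y = 668.0 → σ = 98.1 MPa, n = 6.81
  borosilicate glass: E = 65.08, α = 3.38, σ_y = 33.03 → σ = 21.5 MPa, n = 1.54
  alumina ceramic: E = 380.7, α = 8.37, σ_y = 312.0 → σ = 311 MPa, n = 1.00
Smallest n: alumina ceramic with n = 1.00.

alumina ceramic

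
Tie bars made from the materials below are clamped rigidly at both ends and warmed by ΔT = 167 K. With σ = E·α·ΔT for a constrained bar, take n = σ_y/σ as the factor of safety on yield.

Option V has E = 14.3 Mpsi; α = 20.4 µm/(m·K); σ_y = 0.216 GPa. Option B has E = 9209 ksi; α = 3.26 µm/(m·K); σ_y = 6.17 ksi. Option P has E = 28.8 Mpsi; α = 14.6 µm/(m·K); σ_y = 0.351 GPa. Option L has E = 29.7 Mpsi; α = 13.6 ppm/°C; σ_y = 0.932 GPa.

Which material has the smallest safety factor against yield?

option V

With everything in SI (GPa, ×10⁻⁶/K, MPa):
  option V: E = 98.60, α = 20.4, σ_y = 216.0 → σ = 336 MPa, n = 0.643
  option B: E = 63.49, α = 3.26, σ_y = 42.54 → σ = 34.6 MPa, n = 1.23
  option P: E = 198.6, α = 14.6, σ_y = 351.0 → σ = 484 MPa, n = 0.725
  option L: E = 204.8, α = 13.6, σ_y = 932.0 → σ = 465 MPa, n = 2.00
Option V has the lowest safety factor, n = 0.643.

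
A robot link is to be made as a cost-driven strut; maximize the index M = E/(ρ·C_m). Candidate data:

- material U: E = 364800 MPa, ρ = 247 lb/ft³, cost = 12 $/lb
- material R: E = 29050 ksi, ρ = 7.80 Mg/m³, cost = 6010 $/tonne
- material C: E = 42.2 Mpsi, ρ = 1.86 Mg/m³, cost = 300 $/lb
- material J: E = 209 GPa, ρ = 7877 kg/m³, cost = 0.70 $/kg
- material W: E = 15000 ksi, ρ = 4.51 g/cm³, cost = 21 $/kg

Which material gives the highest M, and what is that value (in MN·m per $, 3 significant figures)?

material J, M = 37.9 MN·m per $

In SI units:
  material U: E = 364.8 GPa, ρ = 3957 kg/m³, cost = 26.46 $/kg
  material R: E = 200.3 GPa, ρ = 7800 kg/m³, cost = 6.010 $/kg
  material C: E = 291.0 GPa, ρ = 1860 kg/m³, cost = 661.4 $/kg
  material J: E = 209.0 GPa, ρ = 7877 kg/m³, cost = 0.7000 $/kg
  material W: E = 103.4 GPa, ρ = 4510 kg/m³, cost = 21.00 $/kg
  material J: M = 37.9 MN·m per $
  material R: M = 4.27 MN·m per $
  material U: M = 3.49 MN·m per $
  material W: M = 1.09 MN·m per $
  material C: M = 0.237 MN·m per $
Material J has the largest M.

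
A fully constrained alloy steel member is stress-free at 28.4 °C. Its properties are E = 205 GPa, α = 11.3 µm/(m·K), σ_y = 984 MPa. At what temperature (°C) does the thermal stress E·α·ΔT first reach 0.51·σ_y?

E·α·ΔT = 501.8 MPa ⇒ ΔT = 501.8 / (205.0×10³ × 11.3×10⁻⁶) = 216.6 K.
T = 28.4 + 216.6 = 245.0 °C.

245 °C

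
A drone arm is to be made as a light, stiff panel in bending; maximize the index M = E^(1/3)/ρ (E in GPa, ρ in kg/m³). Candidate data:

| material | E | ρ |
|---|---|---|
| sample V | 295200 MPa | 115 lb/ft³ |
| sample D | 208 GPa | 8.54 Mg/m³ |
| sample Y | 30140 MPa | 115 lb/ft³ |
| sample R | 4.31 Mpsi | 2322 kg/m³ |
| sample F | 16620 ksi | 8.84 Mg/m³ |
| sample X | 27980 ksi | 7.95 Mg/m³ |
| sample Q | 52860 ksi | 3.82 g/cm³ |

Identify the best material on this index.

Convert each candidate to consistent units, then evaluate M:
  sample V: E = 295.2 GPa, ρ = 1842 kg/m³
  sample D: E = 208.0 GPa, ρ = 8540 kg/m³
  sample Y: E = 30.14 GPa, ρ = 1842 kg/m³
  sample R: E = 29.72 GPa, ρ = 2322 kg/m³
  sample F: E = 114.6 GPa, ρ = 8840 kg/m³
  sample X: E = 192.9 GPa, ρ = 7950 kg/m³
  sample Q: E = 364.5 GPa, ρ = 3820 kg/m³
  sample V: M = 3.61×10⁻³
  sample Q: M = 1.87×10⁻³
  sample Y: M = 1.69×10⁻³
  sample R: M = 1.33×10⁻³
  sample X: M = 0.727×10⁻³
  sample D: M = 0.694×10⁻³
  sample F: M = 0.549×10⁻³
The maximum is for sample V.

sample V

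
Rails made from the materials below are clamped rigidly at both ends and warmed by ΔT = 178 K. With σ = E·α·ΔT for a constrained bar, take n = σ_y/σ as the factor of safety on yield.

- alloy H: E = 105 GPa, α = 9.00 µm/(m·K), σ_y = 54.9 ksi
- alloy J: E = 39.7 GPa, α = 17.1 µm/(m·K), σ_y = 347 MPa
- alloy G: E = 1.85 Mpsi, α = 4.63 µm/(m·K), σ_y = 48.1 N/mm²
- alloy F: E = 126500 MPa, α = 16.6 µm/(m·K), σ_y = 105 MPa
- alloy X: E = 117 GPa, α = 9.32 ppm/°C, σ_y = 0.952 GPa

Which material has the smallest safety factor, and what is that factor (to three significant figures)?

Converting E to GPa, α to ×10⁻⁶/K, σ_y to MPa, then σ and n for each:
  alloy H: E = 105.0, α = 9.00, σ_y = 378.5 → σ = 168 MPa, n = 2.25
  alloy J: E = 39.70, α = 17.1, σ_y = 347.0 → σ = 121 MPa, n = 2.87
  alloy G: E = 12.76, α = 4.63, σ_y = 48.10 → σ = 10.5 MPa, n = 4.58
  alloy F: E = 126.5, α = 16.6, σ_y = 105.0 → σ = 374 MPa, n = 0.281
  alloy X: E = 117.0, α = 9.32, σ_y = 952.0 → σ = 194 MPa, n = 4.90
Alloy F has the lowest safety factor, n = 0.281.

alloy F, n = 0.281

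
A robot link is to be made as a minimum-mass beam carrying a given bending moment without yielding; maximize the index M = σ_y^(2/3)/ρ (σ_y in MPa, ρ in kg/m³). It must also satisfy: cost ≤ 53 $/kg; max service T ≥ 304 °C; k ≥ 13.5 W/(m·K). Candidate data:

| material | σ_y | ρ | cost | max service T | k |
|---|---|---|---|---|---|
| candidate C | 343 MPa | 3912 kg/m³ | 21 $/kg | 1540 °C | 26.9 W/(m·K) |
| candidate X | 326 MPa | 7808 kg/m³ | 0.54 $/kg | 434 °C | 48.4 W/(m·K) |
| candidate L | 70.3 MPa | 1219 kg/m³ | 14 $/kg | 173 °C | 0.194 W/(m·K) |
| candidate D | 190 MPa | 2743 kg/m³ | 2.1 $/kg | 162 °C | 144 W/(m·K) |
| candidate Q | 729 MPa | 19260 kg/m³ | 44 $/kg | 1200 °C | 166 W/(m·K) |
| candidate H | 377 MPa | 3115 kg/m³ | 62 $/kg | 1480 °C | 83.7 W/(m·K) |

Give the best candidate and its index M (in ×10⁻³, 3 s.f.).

candidate C, M = 12.5×10⁻³

Screen on constraints: cost ≤ 53 $/kg; max service T ≥ 304 °C; k ≥ 13.5 W/(m·K). Survivors: candidate C, candidate X, candidate Q.
Per-candidate index values:
  candidate C: M = 12.5×10⁻³
  candidate X: M = 6.07×10⁻³
  candidate Q: M = 4.21×10⁻³
The maximum is for candidate C.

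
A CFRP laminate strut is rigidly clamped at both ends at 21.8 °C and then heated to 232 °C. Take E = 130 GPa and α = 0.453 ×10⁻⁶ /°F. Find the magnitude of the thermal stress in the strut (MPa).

α = 0.453×10⁻⁶/°F × 9/5 = 0.815×10⁻⁶/K.
ΔT = 210.2 K. Constrained thermal stress σ = E·α·ΔT = 130.0×10³ MPa × 0.815×10⁻⁶ × 210.2 = 22.3 MPa (compressive).

22.3 MPa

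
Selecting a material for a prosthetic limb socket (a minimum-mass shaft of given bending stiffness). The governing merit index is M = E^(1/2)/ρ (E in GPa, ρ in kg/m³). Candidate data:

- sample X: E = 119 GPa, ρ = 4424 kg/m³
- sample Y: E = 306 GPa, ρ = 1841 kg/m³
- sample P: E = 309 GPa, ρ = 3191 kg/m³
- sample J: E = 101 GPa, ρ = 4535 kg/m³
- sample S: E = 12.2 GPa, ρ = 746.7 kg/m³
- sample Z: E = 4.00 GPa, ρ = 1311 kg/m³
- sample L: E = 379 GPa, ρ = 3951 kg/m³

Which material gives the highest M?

sample Y

Evaluate M for each candidate:
  sample Y: M = 9.50×10⁻³
  sample P: M = 5.51×10⁻³
  sample L: M = 4.93×10⁻³
  sample S: M = 4.68×10⁻³
  sample X: M = 2.47×10⁻³
  sample J: M = 2.22×10⁻³
  sample Z: M = 1.53×10⁻³
Sample Y ranks first.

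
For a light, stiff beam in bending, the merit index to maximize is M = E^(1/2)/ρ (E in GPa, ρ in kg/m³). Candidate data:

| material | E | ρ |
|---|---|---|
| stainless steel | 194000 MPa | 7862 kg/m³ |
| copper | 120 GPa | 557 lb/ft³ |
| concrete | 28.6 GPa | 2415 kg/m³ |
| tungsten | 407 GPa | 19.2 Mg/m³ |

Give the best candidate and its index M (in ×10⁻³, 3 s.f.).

Convert each candidate to consistent units, then evaluate M:
  stainless steel: E = 194.0 GPa, ρ = 7862 kg/m³
  copper: E = 120.0 GPa, ρ = 8922 kg/m³
  concrete: E = 28.60 GPa, ρ = 2415 kg/m³
  tungsten: E = 407.0 GPa, ρ = 19200 kg/m³
  concrete: M = 2.21×10⁻³
  stainless steel: M = 1.77×10⁻³
  copper: M = 1.23×10⁻³
  tungsten: M = 1.05×10⁻³
Concrete ranks first.

concrete, M = 2.21×10⁻³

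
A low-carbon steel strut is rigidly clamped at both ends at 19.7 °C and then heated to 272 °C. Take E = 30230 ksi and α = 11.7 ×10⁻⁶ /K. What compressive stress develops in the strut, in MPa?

E = 30230 ksi = 208.4 GPa.
ΔT = 252.3 K. Constrained thermal stress σ = E·α·ΔT = 208.4×10³ MPa × 11.7×10⁻⁶ × 252.3 = 615 MPa (compressive).

615 MPa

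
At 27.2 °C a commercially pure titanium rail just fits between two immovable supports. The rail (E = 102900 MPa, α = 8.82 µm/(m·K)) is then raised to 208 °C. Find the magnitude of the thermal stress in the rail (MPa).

164 MPa

E = 102900 MPa = 102.9 GPa.
ΔT = 180.8 K. Constrained thermal stress σ = E·α·ΔT = 102.9×10³ MPa × 8.82×10⁻⁶ × 180.8 = 164 MPa (compressive).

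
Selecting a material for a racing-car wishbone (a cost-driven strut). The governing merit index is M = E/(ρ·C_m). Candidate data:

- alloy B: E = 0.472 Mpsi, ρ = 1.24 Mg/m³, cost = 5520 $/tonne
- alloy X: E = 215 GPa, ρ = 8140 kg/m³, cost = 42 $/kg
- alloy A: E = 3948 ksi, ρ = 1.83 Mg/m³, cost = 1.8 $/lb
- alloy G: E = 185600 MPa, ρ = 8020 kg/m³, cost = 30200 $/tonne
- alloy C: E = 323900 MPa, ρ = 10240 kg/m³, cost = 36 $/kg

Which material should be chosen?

Convert each candidate to consistent units, then evaluate M:
  alloy B: E = 3.254 GPa, ρ = 1240 kg/m³, cost = 5.520 $/kg
  alloy X: E = 215.0 GPa, ρ = 8140 kg/m³, cost = 42.00 $/kg
  alloy A: E = 27.22 GPa, ρ = 1830 kg/m³, cost = 3.968 $/kg
  alloy G: E = 185.6 GPa, ρ = 8020 kg/m³, cost = 30.20 $/kg
  alloy C: E = 323.9 GPa, ρ = 10240 kg/m³, cost = 36.00 $/kg
  alloy A: M = 3.75 MN·m per $
  alloy C: M = 0.879 MN·m per $
  alloy G: M = 0.766 MN·m per $
  alloy X: M = 0.629 MN·m per $
  alloy B: M = 0.475 MN·m per $
Alloy A has the largest M.

alloy A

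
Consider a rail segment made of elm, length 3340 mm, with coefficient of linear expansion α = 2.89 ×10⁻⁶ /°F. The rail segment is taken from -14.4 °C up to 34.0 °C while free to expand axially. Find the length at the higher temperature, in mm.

Convert α: 2.89×10⁻⁶/°F × (9/5) = 5.20×10⁻⁶/K.
ΔT = 34.0 − (-14.4) = 48.40 K.
ΔL = α·L₀·ΔT = 5.20×10⁻⁶ × 3340 mm × 48.40 K = 0.841 mm.
L = L₀ + ΔL = 3340 + 0.841 = 3340.8 mm.

3340.8 mm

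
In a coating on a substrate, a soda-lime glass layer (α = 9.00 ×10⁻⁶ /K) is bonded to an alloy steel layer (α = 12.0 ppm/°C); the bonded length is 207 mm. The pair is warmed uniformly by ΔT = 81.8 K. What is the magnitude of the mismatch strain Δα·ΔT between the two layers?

2.45×10⁻⁴

Δα = |9.00 − 12.0|×10⁻⁶/K = 3.00×10⁻⁶/K.
Mismatch strain = Δα·ΔT = 3.00×10⁻⁶ × 81.8 = 2.45×10⁻⁴.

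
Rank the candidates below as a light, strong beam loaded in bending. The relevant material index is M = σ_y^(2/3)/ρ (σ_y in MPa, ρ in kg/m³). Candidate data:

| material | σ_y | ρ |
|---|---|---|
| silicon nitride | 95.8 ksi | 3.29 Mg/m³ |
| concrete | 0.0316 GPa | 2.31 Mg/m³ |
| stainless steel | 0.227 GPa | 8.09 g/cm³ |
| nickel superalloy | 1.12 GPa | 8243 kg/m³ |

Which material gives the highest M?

silicon nitride

Normalizing units and computing the index:
  silicon nitride: σ_y = 660.5 MPa, ρ = 3290 kg/m³
  concrete: σ_y = 31.60 MPa, ρ = 2310 kg/m³
  stainless steel: σ_y = 227.0 MPa, ρ = 8090 kg/m³
  nickel superalloy: σ_y = 1120 MPa, ρ = 8243 kg/m³
  silicon nitride: M = 23.1×10⁻³
  nickel superalloy: M = 13.1×10⁻³
  stainless steel: M = 4.60×10⁻³
  concrete: M = 4.33×10⁻³
Highest index: silicon nitride.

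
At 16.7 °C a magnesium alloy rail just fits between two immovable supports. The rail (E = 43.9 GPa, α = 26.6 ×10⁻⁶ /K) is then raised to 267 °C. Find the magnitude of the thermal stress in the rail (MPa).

ΔT = 250.3 K. Constrained thermal stress σ = E·α·ΔT = 43.90×10³ MPa × 26.6×10⁻⁶ × 250.3 = 292 MPa (compressive).

292 MPa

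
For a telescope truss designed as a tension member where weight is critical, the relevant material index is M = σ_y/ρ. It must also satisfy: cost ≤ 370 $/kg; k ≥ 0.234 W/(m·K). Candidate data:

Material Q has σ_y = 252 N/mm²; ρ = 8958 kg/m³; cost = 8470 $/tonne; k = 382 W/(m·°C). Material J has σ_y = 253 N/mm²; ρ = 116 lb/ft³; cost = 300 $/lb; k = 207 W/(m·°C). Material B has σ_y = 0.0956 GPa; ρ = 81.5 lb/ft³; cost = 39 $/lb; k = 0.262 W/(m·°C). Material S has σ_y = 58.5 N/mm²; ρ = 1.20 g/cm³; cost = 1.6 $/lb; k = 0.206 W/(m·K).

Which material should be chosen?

material B

Screen on constraints: cost ≤ 370 $/kg; k ≥ 0.234 W/(m·K). Survivors: material Q, material B.
In SI units:
  material Q: σ_y = 252.0 MPa, ρ = 8958 kg/m³
  material B: σ_y = 95.60 MPa, ρ = 1306 kg/m³
  material B: M = 73.2 kN·m/kg
  material Q: M = 28.1 kN·m/kg
The maximum is for material B.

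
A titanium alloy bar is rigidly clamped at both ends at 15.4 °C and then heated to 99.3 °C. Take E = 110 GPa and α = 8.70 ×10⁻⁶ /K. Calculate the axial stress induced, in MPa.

80.3 MPa

ΔT = 83.90 K. Constrained thermal stress σ = E·α·ΔT = 110.0×10³ MPa × 8.70×10⁻⁶ × 83.90 = 80.3 MPa (compressive).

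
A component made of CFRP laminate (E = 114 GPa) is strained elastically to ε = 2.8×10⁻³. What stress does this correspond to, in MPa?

319 MPa

σ = E·ε = 114000 MPa × 2.8×10⁻³ = 319 MPa.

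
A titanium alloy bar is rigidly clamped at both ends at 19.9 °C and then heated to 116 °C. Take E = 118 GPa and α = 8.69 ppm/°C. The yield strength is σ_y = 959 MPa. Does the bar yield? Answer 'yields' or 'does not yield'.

does not yield

ΔT = 96.10 K. Constrained thermal stress σ = E·α·ΔT = 118.0×10³ MPa × 8.69×10⁻⁶ × 96.10 = 98.5 MPa (compressive).
Compare to σ_y = 959 MPa: σ < σ_y, so it does not yield.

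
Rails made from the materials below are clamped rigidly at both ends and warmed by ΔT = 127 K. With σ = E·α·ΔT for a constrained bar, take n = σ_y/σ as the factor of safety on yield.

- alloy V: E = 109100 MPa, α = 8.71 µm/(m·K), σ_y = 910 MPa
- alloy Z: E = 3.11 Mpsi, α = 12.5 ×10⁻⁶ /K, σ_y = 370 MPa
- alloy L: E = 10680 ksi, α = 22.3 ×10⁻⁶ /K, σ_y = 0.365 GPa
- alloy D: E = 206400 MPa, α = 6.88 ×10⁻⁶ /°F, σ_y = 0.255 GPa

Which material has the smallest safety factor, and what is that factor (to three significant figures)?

alloy D, n = 0.786

Per material, after unit conversion:
  alloy V: E = 109.1, α = 8.71, σ_y = 910.0 → σ = 121 MPa, n = 7.54
  alloy Z: E = 21.44, α = 12.5, σ_y = 370.0 → σ = 34.0 MPa, n = 10.9
  alloy L: E = 73.64, α = 22.3, σ_y = 365.0 → σ = 209 MPa, n = 1.75
  alloy D: E = 206.4, α = 12.4, σ_y = 255.0 → σ = 325 MPa, n = 0.786
The minimum is alloy D at n = 0.786.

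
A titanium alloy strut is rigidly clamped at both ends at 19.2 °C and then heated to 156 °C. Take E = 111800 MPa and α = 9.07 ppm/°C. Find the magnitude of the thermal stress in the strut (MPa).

139 MPa

E = 111800 MPa = 111.8 GPa.
ΔT = 136.8 K. Constrained thermal stress σ = E·α·ΔT = 111.8×10³ MPa × 9.07×10⁻⁶ × 136.8 = 139 MPa (compressive).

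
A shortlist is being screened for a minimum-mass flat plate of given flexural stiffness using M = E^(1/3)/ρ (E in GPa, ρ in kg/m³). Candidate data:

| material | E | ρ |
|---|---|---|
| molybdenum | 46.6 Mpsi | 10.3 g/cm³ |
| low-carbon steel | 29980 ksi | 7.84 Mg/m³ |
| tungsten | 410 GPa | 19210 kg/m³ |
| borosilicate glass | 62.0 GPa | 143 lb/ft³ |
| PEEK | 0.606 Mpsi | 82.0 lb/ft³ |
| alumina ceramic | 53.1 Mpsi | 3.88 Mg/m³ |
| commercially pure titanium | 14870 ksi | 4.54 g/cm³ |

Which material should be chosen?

Convert each candidate to consistent units, then evaluate M:
  molybdenum: E = 321.3 GPa, ρ = 10300 kg/m³
  low-carbon steel: E = 206.7 GPa, ρ = 7840 kg/m³
  tungsten: E = 410.0 GPa, ρ = 19210 kg/m³
  borosilicate glass: E = 62.00 GPa, ρ = 2291 kg/m³
  PEEK: E = 4.178 GPa, ρ = 1314 kg/m³
  alumina ceramic: E = 366.1 GPa, ρ = 3880 kg/m³
  commercially pure titanium: E = 102.5 GPa, ρ = 4540 kg/m³
  alumina ceramic: M = 1.84×10⁻³
  borosilicate glass: M = 1.73×10⁻³
  PEEK: M = 1.23×10⁻³
  commercially pure titanium: M = 1.03×10⁻³
  low-carbon steel: M = 0.754×10⁻³
  molybdenum: M = 0.665×10⁻³
  tungsten: M = 0.387×10⁻³
Alumina ceramic has the largest M.

alumina ceramic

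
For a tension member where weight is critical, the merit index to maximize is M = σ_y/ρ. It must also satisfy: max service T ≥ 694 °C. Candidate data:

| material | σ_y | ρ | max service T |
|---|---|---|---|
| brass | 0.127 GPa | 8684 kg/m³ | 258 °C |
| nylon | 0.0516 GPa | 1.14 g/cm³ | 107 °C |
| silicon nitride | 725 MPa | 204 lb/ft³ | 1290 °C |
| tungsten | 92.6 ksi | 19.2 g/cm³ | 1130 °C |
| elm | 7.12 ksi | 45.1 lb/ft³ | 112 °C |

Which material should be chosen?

silicon nitride

Screen on constraints: max service T ≥ 694 °C. Survivors: silicon nitride, tungsten.
Convert each candidate to consistent units, then evaluate M:
  silicon nitride: σ_y = 725.0 MPa, ρ = 3268 kg/m³
  tungsten: σ_y = 638.5 MPa, ρ = 19200 kg/m³
  silicon nitride: M = 222 kN·m/kg
  tungsten: M = 33.3 kN·m/kg
Silicon nitride ranks first.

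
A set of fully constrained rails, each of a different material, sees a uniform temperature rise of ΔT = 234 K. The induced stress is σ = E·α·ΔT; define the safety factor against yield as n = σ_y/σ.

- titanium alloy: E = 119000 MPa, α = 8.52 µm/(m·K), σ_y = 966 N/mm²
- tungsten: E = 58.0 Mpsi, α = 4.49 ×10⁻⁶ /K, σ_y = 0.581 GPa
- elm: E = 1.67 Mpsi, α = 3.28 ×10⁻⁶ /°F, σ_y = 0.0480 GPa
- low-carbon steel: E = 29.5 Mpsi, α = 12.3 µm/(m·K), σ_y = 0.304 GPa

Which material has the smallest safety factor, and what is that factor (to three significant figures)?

With everything in SI (GPa, ×10⁻⁶/K, MPa):
  titanium alloy: E = 119.0, α = 8.52, σ_y = 966.0 → σ = 237 MPa, n = 4.07
  tungsten: E = 399.9, α = 4.49, σ_y = 581.0 → σ = 420 MPa, n = 1.38
  elm: E = 11.51, α = 5.90, σ_y = 48.00 → σ = 15.9 MPa, n = 3.02
  low-carbon steel: E = 203.4, α = 12.3, σ_y = 304.0 → σ = 585 MPa, n = 0.519
Low-carbon steel has the lowest safety factor, n = 0.519.

low-carbon steel, n = 0.519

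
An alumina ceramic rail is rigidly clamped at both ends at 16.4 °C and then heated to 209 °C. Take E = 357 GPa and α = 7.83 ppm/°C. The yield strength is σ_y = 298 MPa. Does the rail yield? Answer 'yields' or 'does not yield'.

yields

ΔT = 192.6 K. Constrained thermal stress σ = E·α·ΔT = 357.0×10³ MPa × 7.83×10⁻⁶ × 192.6 = 538 MPa (compressive).
Compare to σ_y = 298 MPa: σ ≥ σ_y, so it yields.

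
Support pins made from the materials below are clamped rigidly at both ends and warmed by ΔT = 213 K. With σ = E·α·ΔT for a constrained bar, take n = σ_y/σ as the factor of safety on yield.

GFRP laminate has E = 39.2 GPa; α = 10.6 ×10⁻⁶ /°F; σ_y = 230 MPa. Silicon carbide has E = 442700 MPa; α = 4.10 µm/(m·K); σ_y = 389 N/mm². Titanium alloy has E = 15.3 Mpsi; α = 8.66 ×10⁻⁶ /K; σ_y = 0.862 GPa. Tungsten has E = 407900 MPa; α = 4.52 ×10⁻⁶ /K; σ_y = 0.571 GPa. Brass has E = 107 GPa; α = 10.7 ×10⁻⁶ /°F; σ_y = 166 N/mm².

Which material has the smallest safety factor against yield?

brass

With everything in SI (GPa, ×10⁻⁶/K, MPa):
  GFRP laminate: E = 39.20, α = 19.1, σ_y = 230.0 → σ = 159 MPa, n = 1.44
  silicon carbide: E = 442.7, α = 4.10, σ_y = 389.0 → σ = 387 MPa, n = 1.01
  titanium alloy: E = 105.5, α = 8.66, σ_y = 862.0 → σ = 195 MPa, n = 4.43
  tungsten: E = 407.9, α = 4.52, σ_y = 571.0 → σ = 393 MPa, n = 1.45
  brass: E = 107.0, α = 19.3, σ_y = 166.0 → σ = 439 MPa, n = 0.378
Brass has the lowest safety factor, n = 0.378.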